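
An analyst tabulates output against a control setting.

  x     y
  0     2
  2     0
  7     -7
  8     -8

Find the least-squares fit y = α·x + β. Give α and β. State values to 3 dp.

With design matrix A, AᵀA = [[117, 17]; [17, 4]] and Aᵀy = [-113, -13]ᵀ.
det = 117·4 − 17² = 179.
α = ((-113)·4 − 17·(-13))/179 = -231/179; β = (117·(-13) − 17·(-113))/179 = 400/179.

α = -1.291, β = 2.235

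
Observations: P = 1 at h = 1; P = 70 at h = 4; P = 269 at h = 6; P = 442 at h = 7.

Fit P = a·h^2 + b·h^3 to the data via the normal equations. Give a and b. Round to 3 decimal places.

a = -1.800, b = 1.546

Entries of XᵀX: Σh^2·h^2 = 3954, Σh^2·h^3 = 25608, Σh^3·h^3 = 168402.
And Σh^2·P = 32463, Σh^3·P = 214191.
Eliminating b: 168402·(row 1) − 25608·(row 2) gives 10091844·a = 168402·32463 − 25608·214191 = -18169002, so a = -336463/186886.
Then b = (214191 − 25608·(-336463/186886))/168402 = 288865/186886.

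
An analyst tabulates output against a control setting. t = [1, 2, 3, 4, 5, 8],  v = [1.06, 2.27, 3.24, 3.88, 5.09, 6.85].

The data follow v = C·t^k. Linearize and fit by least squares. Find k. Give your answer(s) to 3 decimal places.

k = 0.898

With ln vᵢ as the transformed response and ln tᵢ as the regressor:
Σln t = 6.8669, Σ(ln t)² = 10.5236, Σln v = 6.9610, Σln t·ln v = 10.3597.
Equations: 10.5236·k + 6.8669·ln C = 10.3597;  6.8669·k + 6·ln C = 6.9610.
Solving (det = 15.9867): k = 0.89809, ln C = 0.13231.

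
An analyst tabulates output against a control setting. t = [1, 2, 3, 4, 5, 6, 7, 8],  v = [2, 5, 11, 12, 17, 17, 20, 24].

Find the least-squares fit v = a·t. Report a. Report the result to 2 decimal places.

a = 3.00

Entries of XᵀX: Σt·t = 204.
And Σt·v = 612.
Normal equations: [[204]]·[a]ᵀ = [612]ᵀ.
a = 612/204 = 3.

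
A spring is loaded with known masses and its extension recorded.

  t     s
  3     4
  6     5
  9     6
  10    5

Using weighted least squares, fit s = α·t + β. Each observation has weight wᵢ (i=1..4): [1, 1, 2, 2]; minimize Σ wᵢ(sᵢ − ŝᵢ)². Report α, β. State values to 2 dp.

α = 0.18, β = 3.72

Normal-equation sums: Σwᵢ·t·t = 407, Σwᵢ·t = 47, Σwᵢ·1 = 6.
For AᵀWs: Σwᵢ·t·s = 250, Σwᵢ·s = 31.
So AᵀWA·[α, β]ᵀ = AᵀWs: [[407, 47]; [47, 6]]·[α, β]ᵀ = [250, 31]ᵀ.
Eliminating β: 6·(row 1) − 47·(row 2) gives 233·α = 6·250 − 47·31 = 43, so α = 43/233.
Then β = (31 − 47·(43/233))/6 = 867/233.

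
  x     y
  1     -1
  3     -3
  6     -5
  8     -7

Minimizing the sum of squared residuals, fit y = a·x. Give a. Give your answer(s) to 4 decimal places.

From the data, Σx·x = 110.
For Aᵀy: Σx·y = -96.
a = (-96)/110 = -0.872727.

a = -0.8727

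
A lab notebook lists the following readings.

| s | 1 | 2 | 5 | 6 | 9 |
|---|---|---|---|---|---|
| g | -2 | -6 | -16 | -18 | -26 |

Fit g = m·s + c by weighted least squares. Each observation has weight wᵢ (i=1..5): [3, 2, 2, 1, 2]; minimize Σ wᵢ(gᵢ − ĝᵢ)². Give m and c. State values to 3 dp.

Entries of AᵀWA: Σwᵢ·s·s = 259, Σwᵢ·s = 41, Σwᵢ·1 = 10.
Moment sums: Σwᵢ·s·g = -766, Σwᵢ·g = -120.
AᵀWA·[m, c]ᵀ = AᵀWg becomes [[259, 41]; [41, 10]]·[m, c]ᵀ = [-766, -120]ᵀ.
det = 259·10 − 41² = 909.
m = ((-766)·10 − 41·(-120))/909 = -2740/909; c = (259·(-120) − 41·(-766))/909 = 326/909.

m = -3.014, c = 0.359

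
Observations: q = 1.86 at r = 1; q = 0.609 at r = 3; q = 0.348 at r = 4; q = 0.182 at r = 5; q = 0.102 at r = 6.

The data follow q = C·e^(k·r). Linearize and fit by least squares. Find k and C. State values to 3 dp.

k = -0.582, C = 3.419

Let Y = ln q. Fitting Y = k·r + ln C by least squares:
Σr = 19.0000, Σ(r)² = 87.0000, Σln q = -4.9174, Σr·ln q = -27.3049.
Equations: 87.0000·k + 19.0000·ln C = -27.3049;  19.0000·k + 5·ln C = -4.9174.
Solving (det = 74.0000): k = -0.58234, ln C = 1.22939, so C = exp(1.22939) = 3.41916.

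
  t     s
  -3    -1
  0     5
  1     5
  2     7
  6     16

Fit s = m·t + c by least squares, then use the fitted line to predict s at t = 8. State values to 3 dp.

ŝ = 19.047

XᵀX·[m, c]ᵀ = Xᵀs reads: 50·m + 6·c = 118;  6·m + 5·c = 32.
Δ = 50·5 − 6² = 214.
m = (118·5 − 6·32)/214 = 199/107; c = (50·32 − 6·118)/214 = 446/107.
At t = 8: ŝ = (199/107)·(8) + (446/107)·(1) = 2038/107.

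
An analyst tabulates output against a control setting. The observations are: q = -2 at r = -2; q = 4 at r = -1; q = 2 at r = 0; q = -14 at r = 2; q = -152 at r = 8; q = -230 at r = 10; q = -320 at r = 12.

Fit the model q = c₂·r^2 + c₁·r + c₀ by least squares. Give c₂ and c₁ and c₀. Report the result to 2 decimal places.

c₂ = -1.94, c₁ = -3.52, c₀ = 0.85

With design matrix X, XᵀX = [[34865, 3239, 317]; [3239, 317, 29]; [317, 29, 7]] and Xᵀq = [-78868, -7384, -712]ᵀ.
Solving the 3×3 system (Gaussian elimination) gives c₂ = -372874/191947, c₁ = -676120/191947, c₀ = 163182/191947.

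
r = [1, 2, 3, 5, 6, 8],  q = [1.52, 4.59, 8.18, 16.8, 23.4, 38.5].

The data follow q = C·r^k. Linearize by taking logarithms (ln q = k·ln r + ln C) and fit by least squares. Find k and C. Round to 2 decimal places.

k = 1.53, C = 1.53

Taking logs, ln q = k·ln r + ln C, so regress ln q on ln r.
Sums: Σln r = 7.2724, Σ(ln r)² = 11.8122, Σln q = 13.6691, Σln r·ln q = 21.1463.
Normal system: [[11.8122, 7.2724]; [7.2724, 6]]·[k, ln C]ᵀ = [21.1463, 13.6691]ᵀ.
Slope k = (n·Σln r·ln q − Σln r·Σln q)/(n·Σ(ln r)² − (Σln r)²) = (6·21.1463 − 7.2724·13.6691)/17.9853 = 1.52743; ln C = (Σln q − k·Σln r)/n = 0.42683, so C = exp(0.42683) = 1.53240.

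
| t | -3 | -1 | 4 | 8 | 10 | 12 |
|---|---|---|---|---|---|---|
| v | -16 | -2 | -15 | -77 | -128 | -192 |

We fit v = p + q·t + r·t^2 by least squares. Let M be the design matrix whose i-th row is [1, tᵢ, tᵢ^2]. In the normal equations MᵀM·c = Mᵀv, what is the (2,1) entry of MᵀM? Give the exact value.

30

Row 2 ↔ basis t, column 1 ↔ basis 1, so (MᵀM)_{2,1} = Σᵢ t = (-3)·(1) + (-1)·(1) + (4)·(1) + (8)·(1) + (10)·(1) + (12)·(1) = 30.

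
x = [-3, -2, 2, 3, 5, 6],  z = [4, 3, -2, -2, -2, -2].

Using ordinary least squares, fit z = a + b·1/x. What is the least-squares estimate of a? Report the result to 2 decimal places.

Sums needed: Σ1 = 6, Σ1/x = 11/30, Σ1/x·1/x = 79/100.
For Mᵀz: Σz = -1, Σ1/x·z = -157/30.
So MᵀM·[a, b]ᵀ = Mᵀz: [[6, 11/30]; [11/30, 79/100]]·[a, b]ᵀ = [-1, -157/30]ᵀ.
det = 6·(79/100) − (11/30)² = 829/180.
a = ((-1)·(79/100) − (11/30)·(-157/30))/(829/180) = 1016/4145; b = (6·(-157/30) − (11/30)·(-1))/(829/180) = -5586/829.

a = 0.25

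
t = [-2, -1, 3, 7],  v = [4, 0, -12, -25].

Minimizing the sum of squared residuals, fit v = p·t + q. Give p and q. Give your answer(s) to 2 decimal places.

Entries of XᵀX: Σt·t = 63, Σt = 7, Σ1 = 4.
Moment sums: Σt·v = -219, Σv = -33.
det = 63·4 − 7² = 203.
p = ((-219)·4 − 7·(-33))/203 = -645/203; q = (63·(-33) − 7·(-219))/203 = -78/29.

p = -3.18, q = -2.69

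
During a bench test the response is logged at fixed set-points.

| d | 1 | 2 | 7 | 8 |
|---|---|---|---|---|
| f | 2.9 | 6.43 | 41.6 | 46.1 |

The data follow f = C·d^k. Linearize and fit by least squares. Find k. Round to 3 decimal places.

Let Y = ln f. Fitting Y = k·ln d + ln C by least squares:
Σln d = 4.7185, Σ(ln d)² = 8.5911, Σln f = 10.4846, Σln d·ln f = 16.5104.
Equations: 8.5911·k + 4.7185·ln C = 16.5104;  4.7185·k + 4·ln C = 10.4846.
Solving (det = 12.1002): k = 1.36942, ln C = 1.00575.

k = 1.369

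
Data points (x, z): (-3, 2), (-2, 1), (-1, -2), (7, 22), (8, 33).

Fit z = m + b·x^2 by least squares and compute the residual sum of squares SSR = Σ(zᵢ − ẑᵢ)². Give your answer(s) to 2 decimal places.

SSR = 6.35

MᵀM·[m, b]ᵀ = Mᵀz reads: 5·m + 127·b = 56;  127·m + 6595·b = 3210.
(Σ1 = 5, Σx^2 = 127, Σx^2·x^2 = 6595, Σz = 56, Σx^2·z = 3210.)
Eliminating b: 6595·(row 1) − 127·(row 2) gives 16846·m = 6595·56 − 127·3210 = -38350, so m = -19175/8423.
Then b = (3210 − 127·(-19175/8423))/6595 = 4469/8423.
Residuals: -4200/8423, 9722/8423, -2140/8423, -14500/8423, 11118/8423; SSR = 53496/8423.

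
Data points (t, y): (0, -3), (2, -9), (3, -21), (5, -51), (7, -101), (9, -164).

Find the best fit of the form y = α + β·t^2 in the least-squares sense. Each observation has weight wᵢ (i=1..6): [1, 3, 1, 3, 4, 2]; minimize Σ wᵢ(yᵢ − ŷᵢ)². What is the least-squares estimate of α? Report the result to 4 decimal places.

The normal equations are: 14·α + 454·β = -936;  454·α + 24730·β = -50486.
Determinant 14·24730 − 454² = 140104.
α = ((-936)·24730 − 454·(-50486))/140104 = -56659/35026; β = (14·(-50486) − 454·(-936))/140104 = -70465/35026.

α = -1.6176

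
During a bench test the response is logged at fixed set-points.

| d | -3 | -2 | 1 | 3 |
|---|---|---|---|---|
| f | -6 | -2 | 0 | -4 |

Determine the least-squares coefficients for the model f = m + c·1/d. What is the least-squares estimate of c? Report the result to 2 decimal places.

Normal-equation sums: Σ1 = 4, Σ1/d = 1/2, Σ1/d·1/d = 53/36.
For Mᵀf: Σf = -12, Σ1/d·f = 5/3.
Normal equations: [[4, 1/2]; [1/2, 53/36]]·[m, c]ᵀ = [-12, 5/3]ᵀ.
Determinant 4·(53/36) − (1/2)² = 203/36.
m = ((-12)·(53/36) − (1/2)·(5/3))/(203/36) = -666/203; c = (4·(5/3) − (1/2)·(-12))/(203/36) = 456/203.

c = 2.25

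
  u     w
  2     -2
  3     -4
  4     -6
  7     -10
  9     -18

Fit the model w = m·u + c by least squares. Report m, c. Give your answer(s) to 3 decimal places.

Compute the Gram sums: Σu·u = 159, Σu = 25, Σ1 = 5.
Right-hand side: Σu·w = -272, Σw = -40.
So AᵀA·[m, c]ᵀ = Aᵀw: [[159, 25]; [25, 5]]·[m, c]ᵀ = [-272, -40]ᵀ.
Eliminating c: 5·(row 1) − 25·(row 2) gives 170·m = 5·(-272) − 25·(-40) = -360, so m = -36/17.
Then c = ((-40) − 25·(-36/17))/5 = 44/17.

m = -2.118, c = 2.588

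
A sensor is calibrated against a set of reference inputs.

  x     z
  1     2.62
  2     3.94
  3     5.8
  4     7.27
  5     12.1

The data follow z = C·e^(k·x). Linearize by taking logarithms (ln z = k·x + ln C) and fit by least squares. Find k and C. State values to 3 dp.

Taking logs, ln z = k·x + ln C, so regress ln z on x.
Over the data: Σx = 15.0000, Σ(x)² = 55.0000, Σln z = 8.5692, Σx·ln z = 29.3802.
Normal system: [[55.0000, 15.0000]; [15.0000, 5]]·[k, ln C]ᵀ = [29.3802, 8.5692]ᵀ.
Solving (det = 50.0000): k = 0.36726, ln C = 0.61204, so C = exp(0.61204) = 1.84420.

k = 0.367, C = 1.844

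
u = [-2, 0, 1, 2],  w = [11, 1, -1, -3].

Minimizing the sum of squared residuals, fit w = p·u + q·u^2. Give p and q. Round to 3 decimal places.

The normal equations are: 9·p + 1·q = -29;  1·p + 33·q = 31.
Eliminating q: 33·(row 1) − 1·(row 2) gives 296·p = 33·(-29) − 1·31 = -988, so p = -247/74.
Then q = (31 − 1·(-247/74))/33 = 77/74.

p = -3.338, q = 1.041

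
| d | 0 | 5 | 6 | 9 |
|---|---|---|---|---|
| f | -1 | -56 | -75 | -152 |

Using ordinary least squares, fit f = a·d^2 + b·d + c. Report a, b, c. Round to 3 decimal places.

Setting ∂/∂a … = 0 gives: 8482·a + 1070·b + 142·c = -16412;  1070·a + 142·b + 20·c = -2098;  142·a + 20·b + 4·c = -284.
(Σd^2·d^2 = 8482, Σd^2·d = 1070, Σd^2 = 142, Σd·d = 142, Σd = 20, Σ1 = 4, Σd^2·f = -16412, Σd·f = -2098, Σf = -284.)
Solving the 3×3 system (Gaussian elimination) gives a = -1210/829, b = -3011/829, c = -849/829.

a = -1.460, b = -3.632, c = -1.024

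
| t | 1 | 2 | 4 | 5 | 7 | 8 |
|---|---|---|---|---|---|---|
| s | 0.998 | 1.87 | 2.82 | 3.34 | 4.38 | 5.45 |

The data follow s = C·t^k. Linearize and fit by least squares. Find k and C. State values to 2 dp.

Linearized form: ln s = k·ln t + ln C. From the 6 transformed points,
Sums: Σln t = 7.7142, Σ(ln t)² = 13.1032, Σln s = 6.0393, Σln t·ln s = 10.2122.
Normal system: [[13.1032, 7.7142]; [7.7142, 6]]·[k, ln C]ᵀ = [10.2122, 6.0393]ᵀ.
Δ = 13.1032·6 − (7.7142)² = 19.1098; k = (10.2122·6 − 7.7142·6.0393)/19.1098 = 0.76842, ln C = (13.1032·6.0393 − 7.7142·10.2122)/19.1098 = 0.01859, so C = exp(0.01859) = 1.01877.

k = 0.77, C = 1.02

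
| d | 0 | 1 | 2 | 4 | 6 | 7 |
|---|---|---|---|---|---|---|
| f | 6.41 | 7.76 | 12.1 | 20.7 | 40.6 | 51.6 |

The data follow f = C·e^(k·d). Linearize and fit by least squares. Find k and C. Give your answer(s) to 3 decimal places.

With ln fᵢ as the transformed response and dᵢ as the regressor:
Over the data: Σd = 20.0000, Σ(d)² = 106.0000, Σln f = 17.0775, Σd·ln f = 68.9832.
Normal system: [[106.0000, 20.0000]; [20.0000, 6]]·[k, ln C]ᵀ = [68.9832, 17.0775]ᵀ.
Δ = 106.0000·6 − (20.0000)² = 236.0000; k = (68.9832·6 − 20.0000·17.0775)/236.0000 = 0.30657, ln C = (106.0000·17.0775 − 20.0000·68.9832)/236.0000 = 1.82436, so C = exp(1.82436) = 6.19880.

k = 0.307, C = 6.199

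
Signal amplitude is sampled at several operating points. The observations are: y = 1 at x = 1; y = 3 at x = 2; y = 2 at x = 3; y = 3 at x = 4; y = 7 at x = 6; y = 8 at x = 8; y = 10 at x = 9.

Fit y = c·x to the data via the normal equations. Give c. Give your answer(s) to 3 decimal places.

Normal-equation sums: Σx·x = 211.
And Σx·y = 221.
AᵀA·[c]ᵀ = Aᵀy becomes [[211]]·[c]ᵀ = [221]ᵀ.
Hence c = 221 / 211 ≈ 1.04739.

c = 1.047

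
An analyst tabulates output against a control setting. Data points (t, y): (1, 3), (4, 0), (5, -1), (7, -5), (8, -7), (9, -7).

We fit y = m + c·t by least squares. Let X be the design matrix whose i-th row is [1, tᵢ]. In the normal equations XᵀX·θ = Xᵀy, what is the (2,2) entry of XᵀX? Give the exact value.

236

Row 2 ↔ basis t, column 2 ↔ basis t, so (XᵀX)_{2,2} = Σᵢ (t)·(t) = (1)·(1) + (4)·(4) + (5)·(5) + (7)·(7) + (8)·(8) + (9)·(9) = 236.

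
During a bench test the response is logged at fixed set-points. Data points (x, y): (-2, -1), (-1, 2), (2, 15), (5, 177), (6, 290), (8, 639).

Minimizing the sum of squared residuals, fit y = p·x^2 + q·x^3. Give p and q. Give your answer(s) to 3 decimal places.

Forming AᵀA = [[6050, 43668]; [43668, 324554]] and Aᵀy = [55819, 412059]ᵀ gives AᵀA·[p, q]ᵀ = Aᵀy.
Δ = 6050·324554 − 43668² = 56657476.
p = (55819·324554 − 43668·412059)/56657476 = 61243657/28328738; q = (6050·412059 − 43668·55819)/56657476 = 27726429/28328738.

p = 2.162, q = 0.979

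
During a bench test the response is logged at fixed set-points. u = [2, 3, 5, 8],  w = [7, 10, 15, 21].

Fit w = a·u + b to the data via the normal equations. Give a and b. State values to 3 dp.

The normal system AᵀA·[a, b]ᵀ = Aᵀw is [[102, 18]; [18, 4]]·[a, b]ᵀ = [287, 53]ᵀ.
Determinant 102·4 − 18² = 84.
a = (287·4 − 18·53)/84 = 97/42; b = (102·53 − 18·287)/84 = 20/7.

a = 2.310, b = 2.857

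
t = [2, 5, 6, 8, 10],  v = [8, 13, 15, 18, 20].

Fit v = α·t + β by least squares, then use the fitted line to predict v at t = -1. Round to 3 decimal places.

v̂ = 3.804

With design matrix X, XᵀX = [[229, 31]; [31, 5]] and Xᵀv = [515, 74]ᵀ.
Δ = 229·5 − 31² = 184.
α = (515·5 − 31·74)/184 = 281/184; β = (229·74 − 31·515)/184 = 981/184.
At t = -1: v̂ = (281/184)·(-1) + (981/184)·(1) = 175/46.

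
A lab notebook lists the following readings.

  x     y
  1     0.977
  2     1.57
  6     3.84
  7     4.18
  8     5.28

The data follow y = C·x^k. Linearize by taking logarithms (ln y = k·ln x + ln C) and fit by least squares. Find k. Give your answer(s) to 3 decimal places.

k = 0.791

With ln yᵢ as the transformed response and ln xᵢ as the regressor:
Σln x = 6.5103, Σ(ln x)² = 11.8015, Σln y = 4.8675, Σln x·ln y = 8.9667.
Equations: 11.8015·k + 6.5103·ln C = 8.9667;  6.5103·k + 5·ln C = 4.8675.
Δ = 11.8015·5 − (6.5103)² = 16.6240; k = (8.9667·5 − 6.5103·4.8675)/16.6240 = 0.79071, ln C = (11.8015·4.8675 − 6.5103·8.9667)/16.6240 = -0.05604.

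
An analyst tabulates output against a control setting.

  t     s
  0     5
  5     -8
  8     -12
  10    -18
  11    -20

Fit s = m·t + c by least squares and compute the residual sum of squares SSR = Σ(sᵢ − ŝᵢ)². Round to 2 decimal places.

SSR = 3.89

Normal-equation sums: Σt·t = 310, Σt = 34, Σ1 = 5.
Moment sums: Σt·s = -536, Σs = -53.
det = 310·5 − 34² = 394.
m = ((-536)·5 − 34·(-53))/394 = -439/197; c = (310·(-53) − 34·(-536))/394 = 897/197.
Residuals: 88/197, -278/197, 251/197, -53/197, -8/197; SSR = 766/197.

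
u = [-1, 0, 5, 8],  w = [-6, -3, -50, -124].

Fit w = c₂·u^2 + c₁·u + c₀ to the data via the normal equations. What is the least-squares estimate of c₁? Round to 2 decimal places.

Sums needed: Σu^2·u^2 = 4722, Σu^2·u = 636, Σu^2 = 90, Σu·u = 90, Σu = 12, Σ1 = 4.
For Xᵀw: Σu^2·w = -9192, Σu·w = -1236, Σw = -183.
Normal equations: [[4722, 636, 90]; [636, 90, 12]; [90, 12, 4]]·[c₂, c₁, c₀]ᵀ = [-9192, -1236, -183]ᵀ.
Row-reducing yields c₂ = -2509/1298, c₁ = 246/649, c₀ = -4407/1298.

c₁ = 0.38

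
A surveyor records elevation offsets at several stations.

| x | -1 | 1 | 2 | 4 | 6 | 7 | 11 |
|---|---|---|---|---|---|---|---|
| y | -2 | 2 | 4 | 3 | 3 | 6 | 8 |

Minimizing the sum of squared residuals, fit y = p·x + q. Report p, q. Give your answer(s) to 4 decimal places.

p = 0.6954, q = 0.4483

Compute the Gram sums: Σx·x = 228, Σx = 30, Σ1 = 7.
And Σx·y = 172, Σy = 24.
Normal equations: [[228, 30]; [30, 7]]·[p, q]ᵀ = [172, 24]ᵀ.
Determinant 228·7 − 30² = 696.
p = (172·7 − 30·24)/696 = 121/174; q = (228·24 − 30·172)/696 = 13/29.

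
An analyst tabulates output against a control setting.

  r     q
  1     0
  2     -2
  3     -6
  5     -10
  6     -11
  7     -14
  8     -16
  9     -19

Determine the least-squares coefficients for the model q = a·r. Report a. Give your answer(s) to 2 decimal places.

Setting ∂/∂a … = 0 gives: 269·a = -535.
a = (-535)/269 = -1.98885.

a = -1.99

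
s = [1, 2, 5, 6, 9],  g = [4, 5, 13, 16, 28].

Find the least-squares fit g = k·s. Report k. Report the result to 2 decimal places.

The normal system XᵀX·[k]ᵀ = Xᵀg is [[147]]·[k]ᵀ = [427]ᵀ.
Hence k = 427 / 147 ≈ 2.90476.

k = 2.90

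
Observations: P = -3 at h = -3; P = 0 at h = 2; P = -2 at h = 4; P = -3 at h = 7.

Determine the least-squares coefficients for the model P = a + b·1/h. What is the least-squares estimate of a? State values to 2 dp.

a = -2.46

From the data, Σ1 = 4, Σ1/h = 47/84, Σ1/h·1/h = 3133/7056.
And ΣP = -8, Σ1/h·P = 1/14.
Eliminating b: (3133/7056)·(row 1) − (47/84)·(row 2) gives (1147/784)·a = (3133/7056)·(-8) − (47/84)·(1/14) = -12673/3528, so a = -25346/10323.
Then b = ((1/14) − (47/84)·(-25346/10323))/(3133/7056) = 11200/3441.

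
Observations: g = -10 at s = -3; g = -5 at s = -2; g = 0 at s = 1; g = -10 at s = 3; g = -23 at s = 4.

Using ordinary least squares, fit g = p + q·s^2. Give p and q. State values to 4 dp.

p = 1.9450, q = -1.4801

Entries of AᵀA: Σ1 = 5, Σs^2 = 39, Σs^2·s^2 = 435.
Right-hand side: Σg = -48, Σs^2·g = -568.
Δ = 5·435 − 39² = 654.
p = ((-48)·435 − 39·(-568))/654 = 212/109; q = (5·(-568) − 39·(-48))/654 = -484/327.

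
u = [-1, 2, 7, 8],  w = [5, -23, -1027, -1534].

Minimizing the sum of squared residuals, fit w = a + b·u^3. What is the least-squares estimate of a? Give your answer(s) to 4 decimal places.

Compute the Gram sums: Σ1 = 4, Σu^3 = 862, Σu^3·u^3 = 379858.
Right-hand side: Σw = -2579, Σu^3·w = -1137858.
So MᵀM·[a, b]ᵀ = Mᵀw: [[4, 862]; [862, 379858]]·[a, b]ᵀ = [-2579, -1137858]ᵀ.
Eliminating b: 379858·(row 1) − 862·(row 2) gives 776388·a = 379858·(-2579) − 862·(-1137858) = 1179814, so a = 589907/388194.
Then b = ((-1137858) − 862·(589907/388194))/379858 = -1164167/388194.

a = 1.5196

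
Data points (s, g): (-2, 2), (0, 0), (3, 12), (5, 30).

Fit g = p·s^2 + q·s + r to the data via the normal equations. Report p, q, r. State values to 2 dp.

Forming XᵀX = [[722, 144, 38]; [144, 38, 6]; [38, 6, 4]] and Xᵀg = [866, 182, 44]ᵀ gives XᵀX·[p, q, r]ᵀ = Xᵀg.
Solving the 3×3 system (Gaussian elimination) gives p = 1, q = 1, r = 0.

p = 1.00, q = 1.00, r = 0.00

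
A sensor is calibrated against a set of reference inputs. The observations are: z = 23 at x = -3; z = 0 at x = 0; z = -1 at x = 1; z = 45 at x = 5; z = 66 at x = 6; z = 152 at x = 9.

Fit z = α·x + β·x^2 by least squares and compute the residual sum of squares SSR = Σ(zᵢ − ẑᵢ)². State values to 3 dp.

Sums needed: Σx·x = 152, Σx·x^2 = 1044, Σx^2·x^2 = 8564.
For Aᵀz: Σx·z = 1919, Σx^2·z = 16019.
Δ = 152·8564 − 1044² = 211792.
α = (1919·8564 − 1044·16019)/211792 = -2585/1891; β = (152·16019 − 1044·1919)/211792 = 15409/7564.
Residuals: 4271/7564, 0, -12633/7564, 6855/7564, 1635/1891, -5341/7564; SSR = 39149/7564.

SSR = 5.176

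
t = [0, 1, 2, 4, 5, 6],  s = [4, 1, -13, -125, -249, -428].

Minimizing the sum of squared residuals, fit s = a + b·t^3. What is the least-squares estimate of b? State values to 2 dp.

Sums needed: Σ1 = 6, Σt^3 = 414, Σt^3·t^3 = 66442.
And Σs = -810, Σt^3·s = -131676.
det = 6·66442 − 414² = 227256.
a = ((-810)·66442 − 414·(-131676))/227256 = 3411/1114; b = (6·(-131676) − 414·(-810))/227256 = -2229/1114.

b = -2.00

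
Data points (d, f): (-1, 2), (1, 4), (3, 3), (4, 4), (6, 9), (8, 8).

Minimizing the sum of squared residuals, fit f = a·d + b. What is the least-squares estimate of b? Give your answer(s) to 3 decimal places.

b = 2.383

Entries of XᵀX: Σd·d = 127, Σd = 21, Σ1 = 6.
Right-hand side: Σd·f = 145, Σf = 30.
Normal equations: [[127, 21]; [21, 6]]·[a, b]ᵀ = [145, 30]ᵀ.
det = 127·6 − 21² = 321.
a = (145·6 − 21·30)/321 = 80/107; b = (127·30 − 21·145)/321 = 255/107.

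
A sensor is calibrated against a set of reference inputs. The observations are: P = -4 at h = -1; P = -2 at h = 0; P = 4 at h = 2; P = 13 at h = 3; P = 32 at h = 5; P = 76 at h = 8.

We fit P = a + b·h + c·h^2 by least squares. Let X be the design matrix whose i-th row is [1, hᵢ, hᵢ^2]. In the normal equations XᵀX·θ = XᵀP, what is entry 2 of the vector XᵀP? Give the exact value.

Entry 2 ↔ basis h, so (XᵀP)_{2} = Σᵢ (h)·Pᵢ = (-1)·(-4) + (0)·(-2) + (2)·(4) + (3)·(13) + (5)·(32) + (8)·(76) = 819.

819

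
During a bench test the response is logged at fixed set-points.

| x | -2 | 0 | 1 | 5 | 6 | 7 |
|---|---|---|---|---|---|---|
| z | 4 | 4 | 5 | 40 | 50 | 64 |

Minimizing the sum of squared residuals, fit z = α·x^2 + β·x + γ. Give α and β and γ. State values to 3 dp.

α = 0.956, β = 2.036, γ = 3.739

Compute the Gram sums: Σx^2·x^2 = 4339, Σx^2·x = 677, Σx^2 = 115, Σx·x = 115, Σx = 17, Σ1 = 6.
For Mᵀz: Σx^2·z = 5957, Σx·z = 945, Σz = 167.
MᵀM·[α, β, γ]ᵀ = Mᵀz becomes [[4339, 677, 115]; [677, 115, 17]; [115, 17, 6]]·[α, β, γ]ᵀ = [5957, 945, 167]ᵀ.
Solving the 3×3 system (Gaussian elimination) gives α = 11107/11616, β = 23647/11616, γ = 329/88.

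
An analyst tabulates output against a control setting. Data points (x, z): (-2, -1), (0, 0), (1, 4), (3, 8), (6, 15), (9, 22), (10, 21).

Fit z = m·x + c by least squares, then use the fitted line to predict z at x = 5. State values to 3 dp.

With design matrix M, MᵀM = [[231, 27]; [27, 7]] and Mᵀz = [528, 69]ᵀ.
Eliminating c: 7·(row 1) − 27·(row 2) gives 888·m = 7·528 − 27·69 = 1833, so m = 611/296.
Then c = (69 − 27·(611/296))/7 = 561/296.
At x = 5: ẑ = (611/296)·(5) + (561/296)·(1) = 452/37.

ẑ = 12.216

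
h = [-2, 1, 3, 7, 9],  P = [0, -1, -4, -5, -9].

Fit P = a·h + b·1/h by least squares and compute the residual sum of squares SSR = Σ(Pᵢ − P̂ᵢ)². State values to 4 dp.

SSR = 7.2849

Entries of MᵀM: Σh·h = 144, Σh·1/h = 5, Σ1/h·1/h = 22129/15876.
For MᵀP: Σh·P = -129, Σ1/h·P = -85/21.
Δ = 144·(22129/15876) − 5² = 77491/441.
a = ((-129)·(22129/15876) − 5·(-85/21))/(77491/441) = -844447/929892; b = (144·(-85/21) − 5·(-129))/(77491/441) = 27405/77491.
Residuals: -381116/232473, -414305/929892, -431949/309964, 1214689/929892, -268515/309964; SSR = 2258051/309964.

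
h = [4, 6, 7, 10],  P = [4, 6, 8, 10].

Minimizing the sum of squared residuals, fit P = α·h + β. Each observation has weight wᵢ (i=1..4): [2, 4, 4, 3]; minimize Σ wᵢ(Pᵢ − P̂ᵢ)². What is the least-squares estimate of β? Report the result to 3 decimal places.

β = 0.264

With design matrix A, AᵀWA = [[672, 90]; [90, 13]] and AᵀWP = [700, 94]ᵀ.
Determinant 672·13 − 90² = 636.
α = (700·13 − 90·94)/636 = 160/159; β = (672·94 − 90·700)/636 = 14/53.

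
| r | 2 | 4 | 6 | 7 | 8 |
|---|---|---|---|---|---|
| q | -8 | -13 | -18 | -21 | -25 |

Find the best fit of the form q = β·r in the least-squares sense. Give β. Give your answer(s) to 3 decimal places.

β = -3.095

Normal-equation sums: Σr·r = 169.
For Xᵀq: Σr·q = -523.
XᵀX·[β]ᵀ = Xᵀq becomes [[169]]·[β]ᵀ = [-523]ᵀ.
Hence β = -523 / 169 ≈ -3.09467.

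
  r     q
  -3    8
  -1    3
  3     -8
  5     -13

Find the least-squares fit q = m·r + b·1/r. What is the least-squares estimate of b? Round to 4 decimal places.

Sums needed: Σr·r = 44, Σr·1/r = 4, Σ1/r·1/r = 284/225.
Moment sums: Σr·q = -116, Σ1/r·q = -164/15.
XᵀX·[m, b]ᵀ = Xᵀq becomes [[44, 4]; [4, 284/225]]·[m, b]ᵀ = [-116, -164/15]ᵀ.
Eliminating b: (284/225)·(row 1) − 4·(row 2) gives (8896/225)·m = (284/225)·(-116) − 4·(-164/15) = -23104/225, so m = -361/139.
Then b = ((-164/15) − 4·(-361/139))/(284/225) = -60/139.

b = -0.4317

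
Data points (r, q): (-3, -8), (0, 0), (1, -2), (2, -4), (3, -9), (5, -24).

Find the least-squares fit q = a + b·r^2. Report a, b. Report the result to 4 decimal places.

XᵀX·[a, b]ᵀ = Xᵀq reads: 6·a + 48·b = -47;  48·a + 804·b = -771.
(Σ1 = 6, Σr^2 = 48, Σr^2·r^2 = 804, Σq = -47, Σr^2·q = -771.)
Determinant 6·804 − 48² = 2520.
a = ((-47)·804 − 48·(-771))/2520 = -13/42; b = (6·(-771) − 48·(-47))/2520 = -79/84.

a = -0.3095, b = -0.9405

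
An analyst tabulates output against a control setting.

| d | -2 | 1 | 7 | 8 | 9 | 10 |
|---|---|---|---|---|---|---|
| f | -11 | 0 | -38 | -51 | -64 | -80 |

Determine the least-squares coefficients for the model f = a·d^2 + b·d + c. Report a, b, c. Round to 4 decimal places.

a = -0.9691, b = 1.8529, c = -2.5625

Forming AᵀA = [[23075, 2577, 299]; [2577, 299, 33]; [299, 33, 6]] and Aᵀf = [-18354, -2028, -244]ᵀ gives AᵀA·[a, b, c]ᵀ = Aᵀf.
Solving the 3×3 system (Gaussian elimination) gives a = -52907/54592, b = 505773/272960, c = -87433/34120.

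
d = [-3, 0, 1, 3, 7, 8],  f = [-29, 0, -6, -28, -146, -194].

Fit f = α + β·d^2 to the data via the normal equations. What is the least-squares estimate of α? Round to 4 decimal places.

α = -1.4302

Setting ∂/∂α … = 0 gives: 6·α + 132·β = -403;  132·α + 6660·β = -20089.
Eliminating β: 6660·(row 1) − 132·(row 2) gives 22536·α = 6660·(-403) − 132·(-20089) = -32232, so α = -1343/939.
Then β = ((-20089) − 132·(-1343/939))/6660 = -3741/1252.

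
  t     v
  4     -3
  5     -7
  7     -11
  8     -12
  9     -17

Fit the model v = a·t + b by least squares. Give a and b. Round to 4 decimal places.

With design matrix X, XᵀX = [[235, 33]; [33, 5]] and Xᵀv = [-373, -50]ᵀ.
det = 235·5 − 33² = 86.
a = ((-373)·5 − 33·(-50))/86 = -5/2; b = (235·(-50) − 33·(-373))/86 = 13/2.

a = -2.5000, b = 6.5000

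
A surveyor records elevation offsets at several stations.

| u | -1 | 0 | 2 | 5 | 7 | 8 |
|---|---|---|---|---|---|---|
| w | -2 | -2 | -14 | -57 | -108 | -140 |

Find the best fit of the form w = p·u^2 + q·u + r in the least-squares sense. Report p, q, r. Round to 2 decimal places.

Forming XᵀX = [[7139, 987, 143]; [987, 143, 21]; [143, 21, 6]] and Xᵀw = [-15735, -2187, -323]ᵀ gives XᵀX·[p, q, r]ᵀ = Xᵀw.
Row-reducing yields p = -481/244, q = -47559/33916, r = -32941/16958.

p = -1.97, q = -1.40, r = -1.94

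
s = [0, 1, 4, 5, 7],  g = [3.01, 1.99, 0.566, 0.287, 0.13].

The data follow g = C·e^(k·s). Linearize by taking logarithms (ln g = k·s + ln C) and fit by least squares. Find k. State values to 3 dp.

With ln gᵢ as the transformed response and sᵢ as the regressor:
XᵀX = [[91.0000, 17.0000]; [17.0000, 5]], rhs = [-22.1114, -2.0676]ᵀ  (here Σs = 17.0000, Σ(s)² = 91.0000, Σln g = -2.0676, Σs·ln g = -22.1114).
Solving (det = 166.0000): k = -0.45427, ln C = 1.13099.

k = -0.454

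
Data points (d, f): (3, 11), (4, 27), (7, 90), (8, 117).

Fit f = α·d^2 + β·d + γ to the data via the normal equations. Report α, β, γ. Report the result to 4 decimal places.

Normal-equation sums: Σd^2·d^2 = 6834, Σd^2·d = 946, Σd^2 = 138, Σd·d = 138, Σd = 22, Σ1 = 4.
Right-hand side: Σd^2·f = 12429, Σd·f = 1707, Σf = 245.
So XᵀX·[α, β, γ]ᵀ = Xᵀf: [[6834, 946, 138]; [946, 138, 22]; [138, 22, 4]]·[α, β, γ]ᵀ = [12429, 1707, 245]ᵀ.
Row-reducing yields α = 11/8, β = 819/136, γ = -1313/68.

α = 1.3750, β = 6.0221, γ = -19.3088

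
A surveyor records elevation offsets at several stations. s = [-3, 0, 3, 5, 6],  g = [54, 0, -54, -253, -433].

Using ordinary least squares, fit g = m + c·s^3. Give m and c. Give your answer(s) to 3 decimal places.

m = -0.264, c = -2.008

Compute the Gram sums: Σ1 = 5, Σs^3 = 341, Σs^3·s^3 = 63739.
And Σg = -686, Σs^3·g = -128069.
Δ = 5·63739 − 341² = 202414.
m = ((-686)·63739 − 341·(-128069))/202414 = -53425/202414; c = (5·(-128069) − 341·(-686))/202414 = -406419/202414.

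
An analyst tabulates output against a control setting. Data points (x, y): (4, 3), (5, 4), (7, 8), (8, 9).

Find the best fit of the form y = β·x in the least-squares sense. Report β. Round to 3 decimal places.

β = 1.039

Entries of MᵀM: Σx·x = 154.
Right-hand side: Σx·y = 160.
Hence β = 160 / 154 ≈ 1.03896.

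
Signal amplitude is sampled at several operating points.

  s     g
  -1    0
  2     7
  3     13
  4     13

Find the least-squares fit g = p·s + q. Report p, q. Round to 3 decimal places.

Entries of XᵀX: Σs·s = 30, Σs = 8, Σ1 = 4.
Right-hand side: Σs·g = 105, Σg = 33.
Normal equations: [[30, 8]; [8, 4]]·[p, q]ᵀ = [105, 33]ᵀ.
Determinant 30·4 − 8² = 56.
p = (105·4 − 8·33)/56 = 39/14; q = (30·33 − 8·105)/56 = 75/28.

p = 2.786, q = 2.679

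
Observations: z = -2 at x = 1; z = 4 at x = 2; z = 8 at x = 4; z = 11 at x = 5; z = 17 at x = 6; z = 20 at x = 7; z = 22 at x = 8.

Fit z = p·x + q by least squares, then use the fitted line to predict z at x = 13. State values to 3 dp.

Normal-equation sums: Σx·x = 195, Σx = 33, Σ1 = 7.
And Σx·z = 511, Σz = 80.
Determinant 195·7 − 33² = 276.
p = (511·7 − 33·80)/276 = 937/276; q = (195·80 − 33·511)/276 = -421/92.
At x = 13: ẑ = (937/276)·(13) + (-421/92)·(1) = 5459/138.

ẑ = 39.558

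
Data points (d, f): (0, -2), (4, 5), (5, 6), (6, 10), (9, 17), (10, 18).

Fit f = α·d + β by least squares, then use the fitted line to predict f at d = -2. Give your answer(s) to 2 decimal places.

f̂ = -7.08

With design matrix M, MᵀM = [[258, 34]; [34, 6]] and Mᵀf = [443, 54]ᵀ.
Eliminating β: 6·(row 1) − 34·(row 2) gives 392·α = 6·443 − 34·54 = 822, so α = 411/196.
Then β = (54 − 34·(411/196))/6 = -565/196.
At d = -2: f̂ = (411/196)·(-2) + (-565/196)·(1) = -1387/196.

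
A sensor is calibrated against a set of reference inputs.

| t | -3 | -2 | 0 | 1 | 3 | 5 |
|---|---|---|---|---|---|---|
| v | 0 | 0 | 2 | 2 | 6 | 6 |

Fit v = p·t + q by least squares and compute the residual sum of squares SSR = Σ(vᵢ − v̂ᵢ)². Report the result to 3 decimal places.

SSR = 3.206

Entries of AᵀA: Σt·t = 48, Σt = 4, Σ1 = 6.
Right-hand side: Σt·v = 50, Σv = 16.
Normal equations: [[48, 4]; [4, 6]]·[p, q]ᵀ = [50, 16]ᵀ.
Δ = 48·6 − 4² = 272.
p = (50·6 − 4·16)/272 = 59/68; q = (48·16 − 4·50)/272 = 71/34.
Residuals: 35/68, -6/17, -3/34, -65/68, 89/68, -29/68; SSR = 109/34.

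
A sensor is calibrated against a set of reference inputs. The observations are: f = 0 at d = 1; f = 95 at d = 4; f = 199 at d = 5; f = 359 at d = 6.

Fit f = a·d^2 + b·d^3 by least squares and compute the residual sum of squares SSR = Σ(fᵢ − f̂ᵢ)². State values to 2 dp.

SSR = 0.02

The normal system XᵀX·[a, b]ᵀ = Xᵀf is [[2178, 11926]; [11926, 66378]]·[a, b]ᵀ = [19419, 108499]ᵀ.
det = 2178·66378 − 11926² = 2341808.
a = (19419·66378 − 11926·108499)/2341808 = -1241173/585452; b = (2178·108499 − 11926·19419)/2341808 = 1179957/585452.
Residuals: 15304/146363, -10135/146363, 1416/20909, -2804/146363; SSR = 3027/146363.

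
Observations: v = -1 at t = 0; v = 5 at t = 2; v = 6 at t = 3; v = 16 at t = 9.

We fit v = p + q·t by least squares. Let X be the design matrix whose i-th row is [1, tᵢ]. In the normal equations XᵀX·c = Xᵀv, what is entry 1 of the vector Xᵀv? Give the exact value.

Entry 1 ↔ basis 1, so (Xᵀv)_{1} = Σᵢ vᵢ = (1)·(-1) + (1)·(5) + (1)·(6) + (1)·(16) = 26.

26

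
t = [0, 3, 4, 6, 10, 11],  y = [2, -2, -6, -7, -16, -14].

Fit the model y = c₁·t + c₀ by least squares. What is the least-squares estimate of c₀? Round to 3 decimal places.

c₀ = 1.862

Setting ∂/∂c₁ … = 0 gives: 282·c₁ + 34·c₀ = -386;  34·c₁ + 6·c₀ = -43.
det = 282·6 − 34² = 536.
c₁ = ((-386)·6 − 34·(-43))/536 = -427/268; c₀ = (282·(-43) − 34·(-386))/536 = 499/268.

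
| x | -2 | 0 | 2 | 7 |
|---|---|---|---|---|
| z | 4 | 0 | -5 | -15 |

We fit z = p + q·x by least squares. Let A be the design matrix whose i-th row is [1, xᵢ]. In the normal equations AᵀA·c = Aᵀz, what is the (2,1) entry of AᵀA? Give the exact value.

Row 2 ↔ basis x, column 1 ↔ basis 1, so (AᵀA)_{2,1} = Σᵢ x = (-2)·(1) + (0)·(1) + (2)·(1) + (7)·(1) = 7.

7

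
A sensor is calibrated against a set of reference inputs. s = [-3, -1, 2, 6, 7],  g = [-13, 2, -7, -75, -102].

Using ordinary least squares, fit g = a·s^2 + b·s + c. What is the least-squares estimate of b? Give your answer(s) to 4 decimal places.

Compute the Gram sums: Σs^2·s^2 = 3795, Σs^2·s = 539, Σs^2 = 99, Σs·s = 99, Σs = 11, Σ1 = 5.
Right-hand side: Σs^2·g = -7841, Σs·g = -1141, Σg = -195.
XᵀX·[a, b, c]ᵀ = Xᵀg becomes [[3795, 539, 99]; [539, 99, 11]; [99, 11, 5]]·[a, b, c]ᵀ = [-7841, -1141, -195]ᵀ.
Inverting the 3×3 Gram matrix, [a, b, c]ᵀ = [-3921/1936, -1591/1936, 32/11]ᵀ.

b = -0.8218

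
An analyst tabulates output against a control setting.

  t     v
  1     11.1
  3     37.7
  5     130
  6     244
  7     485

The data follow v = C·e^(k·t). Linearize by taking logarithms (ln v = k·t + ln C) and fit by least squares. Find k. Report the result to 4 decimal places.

k = 0.6263

Linearized form: ln v = k·t + ln C. From the 5 transformed points,
Σt = 22.0000, Σ(t)² = 120.0000, Σln v = 22.5855, Σt·ln v = 113.9056.
Normal system: [[120.0000, 22.0000]; [22.0000, 5]]·[k, ln C]ᵀ = [113.9056, 22.5855]ᵀ.
Slope k = (n·Σt·ln v − Σt·Σln v)/(n·Σ(t)² − (Σt)²) = (5·113.9056 − 22.0000·22.5855)/116.0000 = 0.62628; ln C = (Σln v − k·Σt)/n = 1.76147.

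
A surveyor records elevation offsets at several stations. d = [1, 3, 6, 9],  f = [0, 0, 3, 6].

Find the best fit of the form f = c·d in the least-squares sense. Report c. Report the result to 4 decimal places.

From the data, Σd·d = 127.
Right-hand side: Σd·f = 72.
So MᵀM·[c]ᵀ = Mᵀf: [[127]]·[c]ᵀ = [72]ᵀ.
c = 72/127 = 0.566929.

c = 0.5669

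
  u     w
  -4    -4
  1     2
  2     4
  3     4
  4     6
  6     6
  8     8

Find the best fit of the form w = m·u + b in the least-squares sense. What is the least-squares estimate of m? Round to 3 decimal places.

The normal equations are: 146·m + 20·b = 162;  20·m + 7·b = 26.
det = 146·7 − 20² = 622.
m = (162·7 − 20·26)/622 = 307/311; b = (146·26 − 20·162)/622 = 278/311.

m = 0.987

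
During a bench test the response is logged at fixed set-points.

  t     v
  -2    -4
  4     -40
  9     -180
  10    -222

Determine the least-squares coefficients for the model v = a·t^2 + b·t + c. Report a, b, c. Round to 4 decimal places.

The normal equations are: 16833·a + 1785·b + 201·c = -37436;  1785·a + 201·b + 21·c = -3992;  201·a + 21·b + 4·c = -446.
(Σt^2·t^2 = 16833, Σt^2·t = 1785, Σt^2 = 201, Σt·t = 201, Σt = 21, Σ1 = 4, Σt^2·v = -37436, Σt·v = -3992, Σv = -446.)
Inverting the 3×3 Gram matrix, [a, b, c]ᵀ = [-17669/8718, -16475/8718, 384/1453]ᵀ.

a = -2.0267, b = -1.8898, c = 0.2643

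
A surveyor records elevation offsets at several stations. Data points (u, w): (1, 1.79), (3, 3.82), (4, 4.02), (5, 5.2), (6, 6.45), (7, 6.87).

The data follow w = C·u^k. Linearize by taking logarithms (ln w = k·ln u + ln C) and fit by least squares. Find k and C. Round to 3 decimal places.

k = 0.689, C = 1.749

Let Y = ln w. Fitting Y = k·ln u + ln C by least squares:
XᵀX = [[12.7160, 7.8320]; [7.8320, 6]], rhs = [13.1446, 8.7537]ᵀ  (here Σln u = 7.8320, Σ(ln u)² = 12.7160, Σln w = 8.7537, Σln u·ln w = 13.1446).
Slope k = (n·Σln u·ln w − Σln u·Σln w)/(n·Σ(ln u)² − (Σln u)²) = (6·13.1446 − 7.8320·8.7537)/14.9557 = 0.68931; ln C = (Σln w − k·Σln u)/n = 0.55917, so C = exp(0.55917) = 1.74921.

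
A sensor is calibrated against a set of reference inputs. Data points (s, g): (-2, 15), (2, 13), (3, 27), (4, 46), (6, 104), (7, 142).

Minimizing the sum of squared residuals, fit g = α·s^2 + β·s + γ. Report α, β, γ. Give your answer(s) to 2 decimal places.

The normal system XᵀX·[α, β, γ]ᵀ = Xᵀg is [[4066, 650, 118]; [650, 118, 20]; [118, 20, 6]]·[α, β, γ]ᵀ = [11793, 1879, 347]ᵀ.
Row-reducing yields α = 1357/462, β = -142/231, γ = 163/77.

α = 2.94, β = -0.61, γ = 2.12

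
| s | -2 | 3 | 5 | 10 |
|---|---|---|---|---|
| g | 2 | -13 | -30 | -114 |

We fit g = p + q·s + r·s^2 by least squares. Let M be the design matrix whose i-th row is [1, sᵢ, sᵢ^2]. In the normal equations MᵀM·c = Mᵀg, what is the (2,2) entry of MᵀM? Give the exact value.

Row 2 ↔ basis s, column 2 ↔ basis s, so (MᵀM)_{2,2} = Σᵢ (s)·(s) = (-2)·(-2) + (3)·(3) + (5)·(5) + (10)·(10) = 138.

138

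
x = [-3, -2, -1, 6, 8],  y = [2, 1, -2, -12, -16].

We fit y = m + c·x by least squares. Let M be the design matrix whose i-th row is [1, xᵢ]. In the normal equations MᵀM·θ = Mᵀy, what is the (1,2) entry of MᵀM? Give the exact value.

Row 1 ↔ basis 1, column 2 ↔ basis x, so (MᵀM)_{1,2} = Σᵢ x = (1)·(-3) + (1)·(-2) + (1)·(-1) + (1)·(6) + (1)·(8) = 8.

8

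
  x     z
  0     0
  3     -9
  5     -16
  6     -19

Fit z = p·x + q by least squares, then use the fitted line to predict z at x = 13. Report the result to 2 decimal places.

AᵀA·[p, q]ᵀ = Aᵀz reads: 70·p + 14·q = -221;  14·p + 4·q = -44.
(Σx·x = 70, Σx = 14, Σ1 = 4, Σx·z = -221, Σz = -44.)
Determinant 70·4 − 14² = 84.
p = ((-221)·4 − 14·(-44))/84 = -67/21; q = (70·(-44) − 14·(-221))/84 = 1/6.
At x = 13: ẑ = (-67/21)·(13) + (1/6)·(1) = -1735/42.

ẑ = -41.31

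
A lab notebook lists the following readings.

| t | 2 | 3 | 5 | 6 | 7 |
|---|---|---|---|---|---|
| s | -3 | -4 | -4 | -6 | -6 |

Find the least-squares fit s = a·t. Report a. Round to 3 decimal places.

With design matrix M, MᵀM = [[123]] and Mᵀs = [-116]ᵀ.
Hence a = -116 / 123 ≈ -0.943089.

a = -0.943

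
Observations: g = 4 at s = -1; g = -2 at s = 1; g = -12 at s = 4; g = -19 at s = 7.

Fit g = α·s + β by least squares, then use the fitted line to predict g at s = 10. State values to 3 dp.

With design matrix A, AᵀA = [[67, 11]; [11, 4]] and Aᵀg = [-187, -29]ᵀ.
Determinant 67·4 − 11² = 147.
α = ((-187)·4 − 11·(-29))/147 = -143/49; β = (67·(-29) − 11·(-187))/147 = 38/49.
At s = 10: ĝ = (-143/49)·(10) + (38/49)·(1) = -1392/49.

ĝ = -28.408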